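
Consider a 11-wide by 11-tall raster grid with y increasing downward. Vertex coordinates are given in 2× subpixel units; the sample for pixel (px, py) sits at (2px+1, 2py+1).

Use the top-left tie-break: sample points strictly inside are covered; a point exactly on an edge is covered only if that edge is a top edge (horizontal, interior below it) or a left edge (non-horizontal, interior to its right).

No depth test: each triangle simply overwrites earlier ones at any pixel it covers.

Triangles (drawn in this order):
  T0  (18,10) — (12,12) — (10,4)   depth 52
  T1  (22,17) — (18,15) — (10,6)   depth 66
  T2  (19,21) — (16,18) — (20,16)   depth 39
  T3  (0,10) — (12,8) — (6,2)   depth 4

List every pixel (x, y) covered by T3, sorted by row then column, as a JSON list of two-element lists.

T0:
  2·area = 52
  edge (18, 10)→(12, 12): d=(-6,2) right/bottom  bias=-1
  edge (12, 12)→(10, 4): d=(-2,-8) top-left  bias=+0
  edge (10, 4)→(18, 10): d=(8,6) right/bottom  bias=-1
    (5,2)@(11, 5): e=[44,6,2] → #
    (6,2)@(13, 5): e=[40,22,-10] → ·
    (5,3)@(11, 7): e=[32,2,18] → #
    (6,3)@(13, 7): e=[28,18,6] → #
    (7,3)@(15, 7): e=[24,34,-6] → ·
    (5,4)@(11, 9): e=[20,-2,34] → ·
    (6,4)@(13, 9): e=[16,14,22] → #
    (7,4)@(15, 9): e=[12,30,10] → #
    (8,4)@(17, 9): e=[8,46,-2] → ·
    (10,4)@(21, 9): e=[0,78,-26] → ·  [on edge]
    (6,5)@(13, 11): e=[4,10,38] → #
    (7,5)@(15, 11): e=[0,26,26] → ·  [on edge]
    (4,6)@(9, 13): e=[0,-26,78] → ·  [on edge]
    (1,7)@(3, 15): e=[0,-78,130] → ·  [on edge]
  covered (6 px):
    · · · · · · · · · · ·
    · · · · · · · · · · ·
    · · · · · # · · · · ·
    · · · · · # # · · · ·
    · · · · · · # # · · ·
    · · · · · · # · · · ·
    · · · · · · · · · · ·
    · · · · · · · · · · ·
    · · · · · · · · · · ·
    · · · · · · · · · · ·
    · · · · · · · · · · ·
T1:
  2·area = 20
  edge (22, 17)→(18, 15): d=(-4,-2) top-left  bias=+0
  edge (18, 15)→(10, 6): d=(-8,-9) top-left  bias=+0
  edge (10, 6)→(22, 17): d=(12,11) right/bottom  bias=-1
    (5,3)@(11, 7): e=[18,1,1] → #
    (6,3)@(13, 7): e=[22,19,-21] → ·
    (5,4)@(11, 9): e=[10,-15,25] → ·
    (6,4)@(13, 9): e=[14,3,3] → #
    (7,4)@(15, 9): e=[18,21,-19] → ·
    (6,5)@(13, 11): e=[6,-13,27] → ·
    (7,5)@(15, 11): e=[10,5,5] → #
    (8,5)@(17, 11): e=[14,23,-17] → ·
    (7,6)@(15, 13): e=[2,-11,29] → ·
    (8,6)@(17, 13): e=[6,7,7] → #
    (9,6)@(19, 13): e=[10,25,-15] → ·
    (8,7)@(17, 15): e=[-2,-9,31] → ·
  covered (5 px):
    · · · · · · · · · · ·
    · · · · · · · · · · ·
    · · · · · · · · · · ·
    · · · · · # · · · · ·
    · · · · · · # · · · ·
    · · · · · · · # · · ·
    · · · · · · · · # · ·
    · · · · · · · · · # ·
    · · · · · · · · · · ·
    · · · · · · · · · · ·
    · · · · · · · · · · ·
T2:
  2·area = 18
  edge (19, 21)→(16, 18): d=(-3,-3) top-left  bias=+0
  edge (16, 18)→(20, 16): d=(4,-2) top-left  bias=+0
  edge (20, 16)→(19, 21): d=(-1,5) right/bottom  bias=-1
    (0,1)@(1, 3): e=[0,-90,108] → ·  [on edge]
    (1,2)@(3, 5): e=[0,-78,96] → ·  [on edge]
    (2,3)@(5, 7): e=[0,-66,84] → ·  [on edge]
    (3,4)@(7, 9): e=[0,-54,72] → ·  [on edge]
    (4,5)@(9, 11): e=[0,-42,60] → ·  [on edge]
    (10,5)@(21, 11): e=[36,-18,0] → ·  [on edge]
    (5,6)@(11, 13): e=[0,-30,48] → ·  [on edge]
    (6,7)@(13, 15): e=[0,-18,36] → ·  [on edge]
    (7,8)@(15, 17): e=[0,-6,24] → ·  [on edge]
    (9,8)@(19, 17): e=[12,2,4] → #
    (10,8)@(21, 17): e=[18,6,-6] → ·
    (8,9)@(17, 19): e=[0,6,12] → #  [on edge]
    (9,10)@(19, 21): e=[0,18,0] → ·  [on edge]
  covered (3 px):
    · · · · · · · · · · ·
    · · · · · · · · · · ·
    · · · · · · · · · · ·
    · · · · · · · · · · ·
    · · · · · · · · · · ·
    · · · · · · · · · · ·
    · · · · · · · · · · ·
    · · · · · · · · · · ·
    · · · · · · · · · # ·
    · · · · · · · · # # ·
    · · · · · · · · · · ·
T3:
  2·area = 84  (B↔C swapped to make it positive)
  edge (0, 10)→(6, 2): d=(6,-8) top-left  bias=+0
  edge (6, 2)→(12, 8): d=(6,6) right/bottom  bias=-1
  edge (12, 8)→(0, 10): d=(-12,2) right/bottom  bias=-1
    (2,0)@(5, 1): e=[-14,0,98] → ·  [on edge]
    (3,1)@(7, 3): e=[14,0,70] → ·  [on edge]
    (2,2)@(5, 5): e=[10,24,50] → #
    (3,2)@(7, 5): e=[26,12,46] → #
    (4,2)@(9, 5): e=[42,0,42] → ·  [on edge]
    (1,3)@(3, 7): e=[6,48,30] → #
    (4,3)@(9, 7): e=[54,12,18] → #
    (5,3)@(11, 7): e=[70,0,14] → ·  [on edge]
    (0,4)@(1, 9): e=[2,72,10] → #
    (3,4)@(7, 9): e=[50,36,-2] → ·
    (4,4)@(9, 9): e=[66,24,-6] → ·
    (6,4)@(13, 9): e=[98,0,-14] → ·  [on edge]
    (7,5)@(15, 11): e=[126,0,-42] → ·  [on edge]
    (8,6)@(17, 13): e=[154,0,-70] → ·  [on edge]
    (9,7)@(19, 15): e=[182,0,-98] → ·  [on edge]
    (10,8)@(21, 17): e=[210,0,-126] → ·  [on edge]
  covered (9 px):
    · · · · · · · · · · ·
    · · · · · · · · · · ·
    · · # # · · · · · · ·
    · # # # # · · · · · ·
    # # # · · · · · · · ·
    · · · · · · · · · · ·
    · · · · · · · · · · ·
    · · · · · · · · · · ·
    · · · · · · · · · · ·
    · · · · · · · · · · ·
    · · · · · · · · · · ·

Final: [[2,2],[3,2],[1,3],[2,3],[3,3],[4,3],[0,4],[1,4],[2,4]]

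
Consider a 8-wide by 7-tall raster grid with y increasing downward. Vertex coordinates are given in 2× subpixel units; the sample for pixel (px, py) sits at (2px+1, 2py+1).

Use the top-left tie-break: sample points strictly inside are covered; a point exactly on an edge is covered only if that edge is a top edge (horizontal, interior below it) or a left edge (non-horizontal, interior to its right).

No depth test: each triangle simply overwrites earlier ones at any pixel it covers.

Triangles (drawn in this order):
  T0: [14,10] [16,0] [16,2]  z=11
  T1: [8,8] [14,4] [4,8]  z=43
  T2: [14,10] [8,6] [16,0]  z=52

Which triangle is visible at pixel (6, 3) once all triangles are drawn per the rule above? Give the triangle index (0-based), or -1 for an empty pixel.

T0:
  2·area = 4
  edge (14, 10)→(16, 0): d=(2,-10) top-left  bias=+0
  edge (16, 0)→(16, 2): d=(0,2) right/bottom  bias=-1
  edge (16, 2)→(14, 10): d=(-2,8) right/bottom  bias=-1
    (7,2)@(15, 5): e=[0,2,2] → X  [on edge]
    (7,3)@(15, 7): e=[4,2,-2] → .
  covered (1 px):
    . . . . . . . .
    . . . . . . . .
    . . . . . . . X
    . . . . . . . .
    . . . . . . . .
    . . . . . . . .
    . . . . . . . .
T1:
  2·area = 16  (B↔C swapped to make it positive)
  edge (8, 8)→(4, 8): d=(-4,0) right/bottom  bias=-1
  edge (4, 8)→(14, 4): d=(10,-4) top-left  bias=+0
  edge (14, 4)→(8, 8): d=(-6,4) right/bottom  bias=-1
    (3,3)@(7, 7): e=[4,2,10] → X
    (4,3)@(9, 7): e=[4,10,2] → X
    (5,3)@(11, 7): e=[4,18,-6] → .
    (3,4)@(7, 9): e=[-4,22,-2] → .
    (4,4)@(9, 9): e=[-4,30,-10] → .
  covered (2 px):
    . . . . . . . .
    . . . . . . . .
    . . . . . . . .
    . . . X X . . .
    . . . . . . . .
    . . . . . . . .
    . . . . . . . .
T2:
  2·area = 68
  edge (14, 10)→(8, 6): d=(-6,-4) top-left  bias=+0
  edge (8, 6)→(16, 0): d=(8,-6) top-left  bias=+0
  edge (16, 0)→(14, 10): d=(-2,10) right/bottom  bias=-1
    (7,0)@(15, 1): e=[58,2,8] → X
    (6,1)@(13, 3): e=[38,6,24] → X
    (5,2)@(11, 5): e=[18,10,40] → X
    (7,2)@(15, 5): e=[34,34,0] → .  [on edge]
    (5,3)@(11, 7): e=[6,26,36] → X
    (7,3)@(15, 7): e=[22,50,-4] → .
    (5,4)@(11, 9): e=[-6,42,32] → .
    (6,4)@(13, 9): e=[2,54,12] → X
    (7,4)@(15, 9): e=[10,66,-8] → .
    (6,5)@(13, 11): e=[-10,70,8] → .
  covered (8 px):
    . . . . . . . X
    . . . . . . X X
    . . . . . X X .
    . . . . . X X .
    . . . . . . X .
    . . . . . . . .
    . . . . . . . .

Z-buffer (winner per pixel, '.' = empty):
  . . . . . . . 2
  . . . . . . 2 2
  . . . . . 2 2 0
  . . . 1 1 2 2 .
  . . . . . . 2 .
  . . . . . . . .
  . . . . . . . .

Result: 2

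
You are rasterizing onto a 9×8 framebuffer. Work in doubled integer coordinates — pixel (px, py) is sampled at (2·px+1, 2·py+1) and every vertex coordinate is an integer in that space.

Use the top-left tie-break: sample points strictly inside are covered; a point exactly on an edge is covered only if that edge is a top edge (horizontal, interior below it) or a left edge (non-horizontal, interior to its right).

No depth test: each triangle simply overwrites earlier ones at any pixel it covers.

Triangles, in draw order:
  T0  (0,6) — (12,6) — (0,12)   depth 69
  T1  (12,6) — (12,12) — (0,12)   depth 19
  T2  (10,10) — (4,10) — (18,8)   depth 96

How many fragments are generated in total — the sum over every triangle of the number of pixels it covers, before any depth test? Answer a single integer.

T0:
  2·area = 72
  edge (0, 6)→(12, 6): d=(12,0) top-left  bias=+0
  edge (12, 6)→(0, 12): d=(-12,6) right/bottom  bias=-1
  edge (0, 12)→(0, 6): d=(0,-6) top-left  bias=+0
    (0,3)@(1, 7): e=[12,54,6] → █
    (1,3)@(3, 7): e=[12,42,18] → █
    (2,3)@(5, 7): e=[12,30,30] → █
    (3,3)@(7, 7): e=[12,18,42] → █
    (4,3)@(9, 7): e=[12,6,54] → █
    (5,3)@(11, 7): e=[12,-6,66] → ·
    (0,4)@(1, 9): e=[36,30,6] → █
    (3,4)@(7, 9): e=[36,-6,42] → ·
    (4,4)@(9, 9): e=[36,-18,54] → ·
    (0,5)@(1, 11): e=[60,6,6] → █
    (1,5)@(3, 11): e=[60,-6,18] → ·
    (2,5)@(5, 11): e=[60,-18,30] → ·
  covered (9 px):
    · · · · · · · · ·
    · · · · · · · · ·
    · · · · · · · · ·
    █ █ █ █ █ · · · ·
    █ █ █ · · · · · ·
    █ · · · · · · · ·
    · · · · · · · · ·
    · · · · · · · · ·
T1:
  2·area = 72
  edge (12, 6)→(12, 12): d=(0,6) right/bottom  bias=-1
  edge (12, 12)→(0, 12): d=(-12,0) right/bottom  bias=-1
  edge (0, 12)→(12, 6): d=(12,-6) top-left  bias=+0
    (5,3)@(11, 7): e=[6,60,6] → █
    (6,3)@(13, 7): e=[-6,60,18] → ·
    (3,4)@(7, 9): e=[30,36,6] → █
    (4,4)@(9, 9): e=[18,36,18] → █
    (6,4)@(13, 9): e=[-6,36,42] → ·
    (1,5)@(3, 11): e=[54,12,6] → █
    (2,5)@(5, 11): e=[42,12,18] → █
    (6,5)@(13, 11): e=[-6,12,66] → ·
    (1,6)@(3, 13): e=[54,-12,30] → ·
    (2,6)@(5, 13): e=[42,-12,42] → ·
    (3,6)@(7, 13): e=[30,-12,54] → ·
    (4,6)@(9, 13): e=[18,-12,66] → ·
  covered (9 px):
    · · · · · · · · ·
    · · · · · · · · ·
    · · · · · · · · ·
    · · · · · █ · · ·
    · · · █ █ █ · · ·
    · █ █ █ █ █ · · ·
    · · · · · · · · ·
    · · · · · · · · ·
T2:
  2·area = 12
  edge (10, 10)→(4, 10): d=(-6,0) right/bottom  bias=-1
  edge (4, 10)→(18, 8): d=(14,-2) top-left  bias=+0
  edge (18, 8)→(10, 10): d=(-8,2) right/bottom  bias=-1
    (5,4)@(11, 9): e=[6,0,6] → █  [on edge]
    (6,4)@(13, 9): e=[6,4,2] → █
    (7,4)@(15, 9): e=[6,8,-2] → ·
    (5,5)@(11, 11): e=[-6,28,-10] → ·
    (6,5)@(13, 11): e=[-6,32,-14] → ·
  covered (2 px):
    · · · · · · · · ·
    · · · · · · · · ·
    · · · · · · · · ·
    · · · · · · · · ·
    · · · · · █ █ · ·
    · · · · · · · · ·
    · · · · · · · · ·
    · · · · · · · · ·

Final: 20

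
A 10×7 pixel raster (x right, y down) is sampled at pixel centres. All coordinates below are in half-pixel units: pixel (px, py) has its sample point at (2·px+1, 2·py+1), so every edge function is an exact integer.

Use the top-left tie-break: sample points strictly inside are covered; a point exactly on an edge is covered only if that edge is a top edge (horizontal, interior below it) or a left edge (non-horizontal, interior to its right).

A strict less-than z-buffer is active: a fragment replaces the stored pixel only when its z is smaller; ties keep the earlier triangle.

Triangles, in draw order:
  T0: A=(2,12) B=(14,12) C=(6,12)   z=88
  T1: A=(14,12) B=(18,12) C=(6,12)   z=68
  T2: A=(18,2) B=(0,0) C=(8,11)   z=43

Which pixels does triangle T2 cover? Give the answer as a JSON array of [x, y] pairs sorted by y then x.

T0:
  degenerate (2·area = 0) — covers nothing
T1:
  degenerate (2·area = 0) — covers nothing
T2:
  2·area = 182  (B↔C swapped to make it positive)
  edge (18, 2)→(8, 11): d=(-10,9) right/bottom  bias=-1
  edge (8, 11)→(0, 0): d=(-8,-11) top-left  bias=+0
  edge (0, 0)→(18, 2): d=(18,2) right/bottom  bias=-1
    (0,0)@(1, 1): e=[163,3,16] → █
    (1,0)@(3, 1): e=[145,25,12] → █
    (2,0)@(5, 1): e=[127,47,8] → █
    (3,0)@(7, 1): e=[109,69,4] → █
    (4,0)@(9, 1): e=[91,91,0] → ·  [on edge]
    (0,1)@(1, 3): e=[143,-13,52] → ·
    (1,1)@(3, 3): e=[125,9,48] → █
    (4,1)@(9, 3): e=[71,75,36] → █
    (5,1)@(11, 3): e=[53,97,32] → █
    (6,1)@(13, 3): e=[35,119,28] → █
    (7,1)@(15, 3): e=[17,141,24] → █
    (8,1)@(17, 3): e=[-1,163,20] → ·
  covered (21 px):
    █ █ █ █ · · · · · ·
    · █ █ █ █ █ █ █ · ·
    · · █ █ █ █ █ · · ·
    · · · █ █ █ · · · ·
    · · · █ █ · · · · ·
    · · · · · · · · · ·
    · · · · · · · · · ·

Result: [[0,0],[1,0],[2,0],[3,0],[1,1],[2,1],[3,1],[4,1],[5,1],[6,1],[7,1],[2,2],[3,2],[4,2],[5,2],[6,2],[3,3],[4,3],[5,3],[3,4],[4,4]]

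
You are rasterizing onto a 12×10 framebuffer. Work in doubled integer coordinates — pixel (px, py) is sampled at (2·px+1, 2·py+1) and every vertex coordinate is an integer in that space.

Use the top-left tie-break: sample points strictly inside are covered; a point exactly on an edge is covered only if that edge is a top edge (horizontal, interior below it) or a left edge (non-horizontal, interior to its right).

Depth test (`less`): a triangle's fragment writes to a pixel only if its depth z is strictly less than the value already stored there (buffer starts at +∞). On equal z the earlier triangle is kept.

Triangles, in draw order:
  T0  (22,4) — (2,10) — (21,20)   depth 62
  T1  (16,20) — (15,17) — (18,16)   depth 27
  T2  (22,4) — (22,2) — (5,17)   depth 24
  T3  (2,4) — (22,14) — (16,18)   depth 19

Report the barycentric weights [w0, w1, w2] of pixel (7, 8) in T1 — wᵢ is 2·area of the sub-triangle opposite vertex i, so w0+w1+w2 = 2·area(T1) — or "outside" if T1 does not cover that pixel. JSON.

T0:
  2·area = 314  (B↔C swapped to make it positive)
  edge (22, 4)→(21, 20): d=(-1,16) right/bottom  bias=-1
  edge (21, 20)→(2, 10): d=(-19,-10) top-left  bias=+0
  edge (2, 10)→(22, 4): d=(20,-6) top-left  bias=+0
    (9,2)@(19, 5): e=[47,265,2] → █
    (10,2)@(21, 5): e=[15,285,14] → █
    (11,2)@(23, 5): e=[-17,305,26] → ·
    (6,3)@(13, 7): e=[141,167,6] → █
    (7,3)@(15, 7): e=[109,187,18] → █
    (8,3)@(17, 7): e=[77,207,30] → █
    (11,3)@(23, 7): e=[-19,267,66] → ·
    (3,4)@(7, 9): e=[235,69,10] → █
    (4,4)@(9, 9): e=[203,89,22] → █
    (5,4)@(11, 9): e=[171,109,34] → █
    (11,4)@(23, 9): e=[-21,229,106] → ·
    (2,5)@(5, 11): e=[265,11,38] → █
  covered (40 px):
    · · · · · · · · · · · ·
    · · · · · · · · · · · ·
    · · · · · · · · · █ █ ·
    · · · · · · █ █ █ █ █ ·
    · · · █ █ █ █ █ █ █ █ ·
    · · █ █ █ █ █ █ █ █ █ ·
    · · · · █ █ █ █ █ █ █ ·
    · · · · · · █ █ █ █ █ ·
    · · · · · · · · █ █ █ ·
    · · · · · · · · · · █ ·
T1:
  2·area = 10
  edge (16, 20)→(15, 17): d=(-1,-3) top-left  bias=+0
  edge (15, 17)→(18, 16): d=(3,-1) top-left  bias=+0
  edge (18, 16)→(16, 20): d=(-2,4) right/bottom  bias=-1
    (5,2)@(11, 5): e=[0,-40,50] → ·  [on edge]
    (6,5)@(13, 11): e=[0,-20,30] → ·  [on edge]
    (10,7)@(21, 15): e=[20,0,-10] → ·  [on edge]
    (7,8)@(15, 17): e=[0,0,10] → █  [on edge]
    (8,8)@(17, 17): e=[6,2,2] → █
    (9,8)@(19, 17): e=[12,4,-6] → ·
    (4,9)@(9, 19): e=[-20,0,30] → ·  [on edge]
    (7,9)@(15, 19): e=[-2,6,6] → ·
    (8,9)@(17, 19): e=[4,8,-2] → ·
  covered (2 px):
    · · · · · · · · · · · ·
    · · · · · · · · · · · ·
    · · · · · · · · · · · ·
    · · · · · · · · · · · ·
    · · · · · · · · · · · ·
    · · · · · · · · · · · ·
    · · · · · · · · · · · ·
    · · · · · · · · · · · ·
    · · · · · · · █ █ · · ·
    · · · · · · · · · · · ·
T2:
  2·area = 34  (B↔C swapped to make it positive)
  edge (22, 4)→(5, 17): d=(-17,13) right/bottom  bias=-1
  edge (5, 17)→(22, 2): d=(17,-15) top-left  bias=+0
  edge (22, 2)→(22, 4): d=(0,2) right/bottom  bias=-1
    (10,1)@(21, 3): e=[30,2,2] → █
    (11,1)@(23, 3): e=[4,32,-2] → ·
    (9,2)@(19, 5): e=[22,6,6] → █
    (10,2)@(21, 5): e=[-4,36,2] → ·
    (8,3)@(17, 7): e=[14,10,10] → █
    (9,3)@(19, 7): e=[-12,40,6] → ·
    (7,4)@(15, 9): e=[6,14,14] → █
    (8,4)@(17, 9): e=[-20,44,10] → ·
    (7,5)@(15, 11): e=[-28,48,14] → ·
    (2,8)@(5, 17): e=[0,0,34] → ·  [on edge]
  covered (4 px):
    · · · · · · · · · · · ·
    · · · · · · · · · · █ ·
    · · · · · · · · · █ · ·
    · · · · · · · · █ · · ·
    · · · · · · · █ · · · ·
    · · · · · · · · · · · ·
    · · · · · · · · · · · ·
    · · · · · · · · · · · ·
    · · · · · · · · · · · ·
    · · · · · · · · · · · ·
T3:
  2·area = 140
  edge (2, 4)→(22, 14): d=(20,10) right/bottom  bias=-1
  edge (22, 14)→(16, 18): d=(-6,4) right/bottom  bias=-1
  edge (16, 18)→(2, 4): d=(-14,-14) top-left  bias=+0
    (0,1)@(1, 3): e=[-10,150,0] → ·  [on edge]
    (1,2)@(3, 5): e=[10,130,0] → █  [on edge]
    (2,2)@(5, 5): e=[-10,122,28] → ·
    (1,3)@(3, 7): e=[50,118,-28] → ·
    (2,3)@(5, 7): e=[30,110,0] → █  [on edge]
    (3,3)@(7, 7): e=[10,102,28] → █
    (4,3)@(9, 7): e=[-10,94,56] → ·
    (2,4)@(5, 9): e=[70,98,-28] → ·
    (3,4)@(7, 9): e=[50,90,0] → █  [on edge]
    (4,4)@(9, 9): e=[30,82,28] → █
    (5,4)@(11, 9): e=[10,74,56] → █
    (6,4)@(13, 9): e=[-10,66,84] → ·
    (4,5)@(9, 11): e=[70,70,0] → █  [on edge]
    (5,6)@(11, 13): e=[90,50,0] → █  [on edge]
    (6,7)@(13, 15): e=[110,30,0] → █  [on edge]
    (7,8)@(15, 17): e=[130,10,0] → █  [on edge]
    (8,9)@(17, 19): e=[150,-10,0] → ·  [on edge]
  covered (21 px):
    · · · · · · · · · · · ·
    · · · · · · · · · · · ·
    · █ · · · · · · · · · ·
    · · █ █ · · · · · · · ·
    · · · █ █ █ · · · · · ·
    · · · · █ █ █ █ · · · ·
    · · · · · █ █ █ █ █ · ·
    · · · · · · █ █ █ █ · ·
    · · · · · · · █ █ · · ·
    · · · · · · · · · · · ·

Result: [0,10,0]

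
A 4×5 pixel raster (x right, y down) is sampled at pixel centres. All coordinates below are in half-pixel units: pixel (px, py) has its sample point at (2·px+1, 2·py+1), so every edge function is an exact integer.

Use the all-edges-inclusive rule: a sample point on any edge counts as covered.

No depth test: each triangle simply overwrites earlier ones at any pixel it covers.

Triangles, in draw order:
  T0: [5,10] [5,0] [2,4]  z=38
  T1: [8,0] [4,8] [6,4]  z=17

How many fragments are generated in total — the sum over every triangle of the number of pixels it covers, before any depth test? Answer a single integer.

T0:
  2·area = 30  (B↔C swapped to make it positive)
  edge (5, 10)→(2, 4): d=(-3,-6) inclusive
  edge (2, 4)→(5, 0): d=(3,-4) inclusive
  edge (5, 0)→(5, 10): d=(0,10) inclusive
    (2,0)@(5, 1): e=[27,3,0] → █  [on edge]
    (3,0)@(7, 1): e=[39,11,-20] → ·
    (1,1)@(3, 3): e=[9,1,20] → █
    (2,1)@(5, 3): e=[21,9,0] → █  [on edge]
    (3,1)@(7, 3): e=[33,17,-20] → ·
    (1,2)@(3, 5): e=[3,7,20] → █
    (2,2)@(5, 5): e=[15,15,0] → █  [on edge]
    (3,2)@(7, 5): e=[27,23,-20] → ·
    (1,3)@(3, 7): e=[-3,13,20] → ·
    (2,3)@(5, 7): e=[9,21,0] → █  [on edge]
    (3,3)@(7, 7): e=[21,29,-20] → ·
    (2,4)@(5, 9): e=[3,27,0] → █  [on edge]
  covered (7 px):
    · · █ ·
    · █ █ ·
    · █ █ ·
    · · █ ·
    · · █ ·
T1:
  degenerate (2·area = 0) — covers nothing

Answer: 7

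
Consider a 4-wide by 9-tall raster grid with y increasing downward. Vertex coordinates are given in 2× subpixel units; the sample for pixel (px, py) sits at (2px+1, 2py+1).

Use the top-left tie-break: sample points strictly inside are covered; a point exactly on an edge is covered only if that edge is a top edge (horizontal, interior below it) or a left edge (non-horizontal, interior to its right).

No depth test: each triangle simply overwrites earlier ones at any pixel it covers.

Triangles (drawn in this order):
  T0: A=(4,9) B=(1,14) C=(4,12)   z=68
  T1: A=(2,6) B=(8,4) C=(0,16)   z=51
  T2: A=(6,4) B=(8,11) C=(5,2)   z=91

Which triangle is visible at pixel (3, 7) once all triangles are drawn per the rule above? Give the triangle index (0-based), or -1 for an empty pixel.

T0:
  2·area = 9  (B↔C swapped to make it positive)
  edge (4, 9)→(4, 12): d=(0,3) right/bottom  bias=-1
  edge (4, 12)→(1, 14): d=(-3,2) right/bottom  bias=-1
  edge (1, 14)→(4, 9): d=(3,-5) top-left  bias=+0
    (1,5)@(3, 11): e=[3,5,1] → X
    (2,5)@(5, 11): e=[-3,1,11] → .
    (1,6)@(3, 13): e=[3,-1,7] → .
  covered (1 px):
    . . . .
    . . . .
    . . . .
    . . . .
    . . . .
    . X . .
    . . . .
    . . . .
    . . . .
T1:
  2·area = 56
  edge (2, 6)→(8, 4): d=(6,-2) top-left  bias=+0
  edge (8, 4)→(0, 16): d=(-8,12) right/bottom  bias=-1
  edge (0, 16)→(2, 6): d=(2,-10) top-left  bias=+0
    (1,0)@(3, 1): e=[-28,84,0] → .  [on edge]
    (2,2)@(5, 5): e=[0,28,28] → X  [on edge]
    (3,2)@(7, 5): e=[4,4,48] → X
    (1,3)@(3, 7): e=[8,36,12] → X
    (3,3)@(7, 7): e=[16,-12,52] → .
    (1,4)@(3, 9): e=[20,20,16] → X
    (2,4)@(5, 9): e=[24,-4,36] → .
    (0,5)@(1, 11): e=[28,28,0] → X  [on edge]
    (2,5)@(5, 11): e=[36,-20,40] → .
    (0,6)@(1, 13): e=[40,12,4] → X
    (1,6)@(3, 13): e=[44,-12,24] → .
    (0,7)@(1, 15): e=[52,-4,8] → .
  covered (8 px):
    . . . .
    . . . .
    . . X X
    . X X .
    . X . .
    X X . .
    X . . .
    . . . .
    . . . .
T2:
  2·area = 3
  edge (6, 4)→(8, 11): d=(2,7) right/bottom  bias=-1
  edge (8, 11)→(5, 2): d=(-3,-9) top-left  bias=+0
  edge (5, 2)→(6, 4): d=(1,2) right/bottom  bias=-1
  covered (0 px):
    . . . .
    . . . .
    . . . .
    . . . .
    . . . .
    . . . .
    . . . .
    . . . .
    . . . .

Z-buffer (winner per pixel, '.' = empty):
  . . . .
  . . . .
  . . 1 1
  . 1 1 .
  . 1 . .
  1 1 . .
  1 . . .
  . . . .
  . . . .

Result: -1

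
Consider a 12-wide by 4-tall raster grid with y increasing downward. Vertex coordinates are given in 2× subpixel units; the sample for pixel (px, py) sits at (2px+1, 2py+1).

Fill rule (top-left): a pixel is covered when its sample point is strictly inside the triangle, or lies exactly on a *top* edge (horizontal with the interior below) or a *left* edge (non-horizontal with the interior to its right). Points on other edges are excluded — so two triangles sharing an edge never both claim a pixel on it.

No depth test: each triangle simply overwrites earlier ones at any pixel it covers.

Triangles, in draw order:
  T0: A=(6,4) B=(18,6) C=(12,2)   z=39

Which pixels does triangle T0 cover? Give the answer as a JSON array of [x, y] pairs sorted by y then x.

T0:
  2·area = 36  (B↔C swapped to make it positive)
  edge (6, 4)→(12, 2): d=(6,-2) top-left  bias=+0
  edge (12, 2)→(18, 6): d=(6,4) right/bottom  bias=-1
  edge (18, 6)→(6, 4): d=(-12,-2) top-left  bias=+0
    (7,0)@(15, 1): e=[0,-18,54] → .  [on edge]
    (4,1)@(9, 3): e=[0,18,18] → X  [on edge]
    (5,1)@(11, 3): e=[4,10,22] → X
    (6,1)@(13, 3): e=[8,2,26] → X
    (7,1)@(15, 3): e=[12,-6,30] → .
    (1,2)@(3, 5): e=[0,54,-18] → .  [on edge]
    (4,2)@(9, 5): e=[12,30,-6] → .
    (5,2)@(11, 5): e=[16,22,-2] → .
    (6,2)@(13, 5): e=[20,14,2] → X
    (7,2)@(15, 5): e=[24,6,6] → X
    (8,2)@(17, 5): e=[28,-2,10] → .
    (6,3)@(13, 7): e=[32,26,-22] → .
  covered (5 px):
    . . . . . . . . . . . .
    . . . . X X X . . . . .
    . . . . . . X X . . . .
    . . . . . . . . . . . .

Result: [[4,1],[5,1],[6,1],[6,2],[7,2]]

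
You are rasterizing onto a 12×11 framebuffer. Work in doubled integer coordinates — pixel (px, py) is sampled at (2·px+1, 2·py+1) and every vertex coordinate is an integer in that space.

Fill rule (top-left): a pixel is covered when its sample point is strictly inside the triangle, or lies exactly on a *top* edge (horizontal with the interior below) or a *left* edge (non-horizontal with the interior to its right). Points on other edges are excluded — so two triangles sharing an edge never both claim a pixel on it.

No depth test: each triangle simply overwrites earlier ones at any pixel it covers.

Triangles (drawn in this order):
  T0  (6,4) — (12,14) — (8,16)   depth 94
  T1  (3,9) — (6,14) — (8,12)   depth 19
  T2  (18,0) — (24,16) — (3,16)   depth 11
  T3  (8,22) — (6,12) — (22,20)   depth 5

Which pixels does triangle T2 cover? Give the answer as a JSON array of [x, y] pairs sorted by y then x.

T0:
  2·area = 52
  edge (6, 4)→(12, 14): d=(6,10) right/bottom  bias=-1
  edge (12, 14)→(8, 16): d=(-4,2) right/bottom  bias=-1
  edge (8, 16)→(6, 4): d=(-2,-12) top-left  bias=+0
    (3,3)@(7, 7): e=[8,38,6] → #
    (4,3)@(9, 7): e=[-12,34,30] → ·
    (3,4)@(7, 9): e=[20,30,2] → #
    (4,4)@(9, 9): e=[0,26,26] → ·  [on edge]
    (3,5)@(7, 11): e=[32,22,-2] → ·
    (4,5)@(9, 11): e=[12,18,22] → #
    (5,5)@(11, 11): e=[-8,14,46] → ·
    (4,6)@(9, 13): e=[24,10,18] → #
    (5,6)@(11, 13): e=[4,6,42] → #
    (6,6)@(13, 13): e=[-16,2,66] → ·
    (4,7)@(9, 15): e=[36,2,14] → #
    (5,7)@(11, 15): e=[16,-2,38] → ·
    (7,9)@(15, 19): e=[0,-26,78] → ·  [on edge]
  covered (6 px):
    · · · · · · · · · · · ·
    · · · · · · · · · · · ·
    · · · · · · · · · · · ·
    · · · # · · · · · · · ·
    · · · # · · · · · · · ·
    · · · · # · · · · · · ·
    · · · · # # · · · · · ·
    · · · · # · · · · · · ·
    · · · · · · · · · · · ·
    · · · · · · · · · · · ·
    · · · · · · · · · · · ·
T1:
  2·area = 16  (B↔C swapped to make it positive)
  edge (3, 9)→(8, 12): d=(5,3) right/bottom  bias=-1
  edge (8, 12)→(6, 14): d=(-2,2) right/bottom  bias=-1
  edge (6, 14)→(3, 9): d=(-3,-5) top-left  bias=+0
    (9,0)@(19, 1): e=[-88,0,104] → ·  [on edge]
    (8,1)@(17, 3): e=[-72,0,88] → ·  [on edge]
    (7,2)@(15, 5): e=[-56,0,72] → ·  [on edge]
    (6,3)@(13, 7): e=[-40,0,56] → ·  [on edge]
    (1,4)@(3, 9): e=[0,16,0] → ·  [on edge]
    (5,4)@(11, 9): e=[-24,0,40] → ·  [on edge]
    (2,5)@(5, 11): e=[4,8,4] → #
    (3,5)@(7, 11): e=[-2,4,14] → ·
    (4,5)@(9, 11): e=[-8,0,24] → ·  [on edge]
    (2,6)@(5, 13): e=[14,4,-2] → ·
    (3,6)@(7, 13): e=[8,0,8] → ·  [on edge]
    (2,7)@(5, 15): e=[24,0,-8] → ·  [on edge]
    (6,7)@(13, 15): e=[0,-16,32] → ·  [on edge]
    (1,8)@(3, 17): e=[40,0,-24] → ·  [on edge]
    (0,9)@(1, 19): e=[56,0,-40] → ·  [on edge]
    (4,9)@(9, 19): e=[32,-16,0] → ·  [on edge]
    (11,10)@(23, 21): e=[0,-48,64] → ·  [on edge]
  covered (1 px):
    · · · · · · · · · · · ·
    · · · · · · · · · · · ·
    · · · · · · · · · · · ·
    · · · · · · · · · · · ·
    · · · · · · · · · · · ·
    · · # · · · · · · · · ·
    · · · · · · · · · · · ·
    · · · · · · · · · · · ·
    · · · · · · · · · · · ·
    · · · · · · · · · · · ·
    · · · · · · · · · · · ·
T2:
  2·area = 336
  edge (18, 0)→(24, 16): d=(6,16) right/bottom  bias=-1
  edge (24, 16)→(3, 16): d=(-21,0) right/bottom  bias=-1
  edge (3, 16)→(18, 0): d=(15,-16) top-left  bias=+0
    (8,1)@(17, 3): e=[34,273,29] → #
    (9,1)@(19, 3): e=[2,273,61] → #
    (10,1)@(21, 3): e=[-30,273,93] → ·
    (7,2)@(15, 5): e=[78,231,27] → #
    (10,2)@(21, 5): e=[-18,231,123] → ·
    (6,3)@(13, 7): e=[122,189,25] → #
    (10,3)@(21, 7): e=[-6,189,153] → ·
    (5,4)@(11, 9): e=[166,147,23] → #
    (10,4)@(21, 9): e=[6,147,183] → #
    (11,4)@(23, 9): e=[-26,147,215] → ·
    (4,5)@(9, 11): e=[210,105,21] → #
    (11,5)@(23, 11): e=[-14,105,245] → ·
  covered (40 px):
    · · · · · · · · · · · ·
    · · · · · · · · # # · ·
    · · · · · · · # # # · ·
    · · · · · · # # # # · ·
    · · · · · # # # # # # ·
    · · · · # # # # # # # ·
    · · · # # # # # # # # ·
    · · # # # # # # # # # #
    · · · · · · · · · · · ·
    · · · · · · · · · · · ·
    · · · · · · · · · · · ·
T3:
  2·area = 144
  edge (8, 22)→(6, 12): d=(-2,-10) top-left  bias=+0
  edge (6, 12)→(22, 20): d=(16,8) right/bottom  bias=-1
  edge (22, 20)→(8, 22): d=(-14,2) right/bottom  bias=-1
    (2,3)@(5, 7): e=[0,-72,216] → ·  [on edge]
    (3,6)@(7, 13): e=[8,8,128] → #
    (4,6)@(9, 13): e=[28,-8,124] → ·
    (3,7)@(7, 15): e=[4,40,100] → #
    (4,7)@(9, 15): e=[24,24,96] → #
    (5,7)@(11, 15): e=[44,8,92] → #
    (6,7)@(13, 15): e=[64,-8,88] → ·
    (3,8)@(7, 17): e=[0,72,72] → #  [on edge]
    (6,8)@(13, 17): e=[60,24,60] → #
    (7,8)@(15, 17): e=[80,8,56] → #
    (8,8)@(17, 17): e=[100,-8,52] → ·
    (3,9)@(7, 19): e=[-4,104,44] → ·
    (7,10)@(15, 21): e=[72,72,0] → ·  [on edge]
  covered (18 px):
    · · · · · · · · · · · ·
    · · · · · · · · · · · ·
    · · · · · · · · · · · ·
    · · · · · · · · · · · ·
    · · · · · · · · · · · ·
    · · · · · · · · · · · ·
    · · · # · · · · · · · ·
    · · · # # # · · · · · ·
    · · · # # # # # · · · ·
    · · · · # # # # # # · ·
    · · · · # # # · · · · ·

Result: [[8,1],[9,1],[7,2],[8,2],[9,2],[6,3],[7,3],[8,3],[9,3],[5,4],[6,4],[7,4],[8,4],[9,4],[10,4],[4,5],[5,5],[6,5],[7,5],[8,5],[9,5],[10,5],[3,6],[4,6],[5,6],[6,6],[7,6],[8,6],[9,6],[10,6],[2,7],[3,7],[4,7],[5,7],[6,7],[7,7],[8,7],[9,7],[10,7],[11,7]]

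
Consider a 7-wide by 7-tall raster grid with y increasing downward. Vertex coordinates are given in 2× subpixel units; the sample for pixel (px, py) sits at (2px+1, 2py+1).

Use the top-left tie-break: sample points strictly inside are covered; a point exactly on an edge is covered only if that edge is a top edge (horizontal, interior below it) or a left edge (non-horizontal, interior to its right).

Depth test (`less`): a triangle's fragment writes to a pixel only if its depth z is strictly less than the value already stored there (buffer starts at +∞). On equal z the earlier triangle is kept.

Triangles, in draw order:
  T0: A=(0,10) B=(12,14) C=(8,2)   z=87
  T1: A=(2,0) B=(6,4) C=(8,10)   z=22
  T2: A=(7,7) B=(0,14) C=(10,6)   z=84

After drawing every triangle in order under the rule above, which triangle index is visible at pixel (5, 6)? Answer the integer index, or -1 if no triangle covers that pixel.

T0:
  2·area = 128  (B↔C swapped to make it positive)
  edge (0, 10)→(8, 2): d=(8,-8) top-left  bias=+0
  edge (8, 2)→(12, 14): d=(4,12) right/bottom  bias=-1
  edge (12, 14)→(0, 10): d=(-12,-4) top-left  bias=+0
    (4,0)@(9, 1): e=[0,-16,144] → ·  [on edge]
    (3,1)@(7, 3): e=[0,16,112] → █  [on edge]
    (4,1)@(9, 3): e=[16,-8,120] → ·
    (2,2)@(5, 5): e=[0,48,80] → █  [on edge]
    (4,2)@(9, 5): e=[32,0,96] → ·  [on edge]
    (1,3)@(3, 7): e=[0,80,48] → █  [on edge]
    (4,3)@(9, 7): e=[48,8,72] → █
    (5,3)@(11, 7): e=[64,-16,80] → ·
    (0,4)@(1, 9): e=[0,112,16] → █  [on edge]
    (5,4)@(11, 9): e=[80,-8,56] → ·
    (0,5)@(1, 11): e=[16,120,-8] → ·
    (1,5)@(3, 11): e=[32,96,0] → █  [on edge]
    (5,5)@(11, 11): e=[96,0,32] → ·  [on edge]
    (4,6)@(9, 13): e=[96,32,0] → █  [on edge]
  covered (18 px):
    · · · · · · ·
    · · · █ · · ·
    · · █ █ · · ·
    · █ █ █ █ · ·
    █ █ █ █ █ · ·
    · █ █ █ █ · ·
    · · · · █ █ ·
T1:
  2·area = 16
  edge (2, 0)→(6, 4): d=(4,4) right/bottom  bias=-1
  edge (6, 4)→(8, 10): d=(2,6) right/bottom  bias=-1
  edge (8, 10)→(2, 0): d=(-6,-10) top-left  bias=+0
    (1,0)@(3, 1): e=[0,12,4] → ·  [on edge]
    (2,0)@(5, 1): e=[-8,0,24] → ·  [on edge]
    (2,1)@(5, 3): e=[0,4,12] → ·  [on edge]
    (2,2)@(5, 5): e=[8,8,0] → █  [on edge]
    (3,2)@(7, 5): e=[0,-4,20] → ·  [on edge]
    (2,3)@(5, 7): e=[16,12,-12] → ·
    (3,3)@(7, 7): e=[8,0,8] → ·  [on edge]
    (4,3)@(9, 7): e=[0,-12,28] → ·  [on edge]
    (5,4)@(11, 9): e=[0,-20,36] → ·  [on edge]
    (6,5)@(13, 11): e=[0,-28,44] → ·  [on edge]
    (4,6)@(9, 13): e=[24,0,-8] → ·  [on edge]
  covered (1 px):
    · · · · · · ·
    · · · · · · ·
    · · █ · · · ·
    · · · · · · ·
    · · · · · · ·
    · · · · · · ·
    · · · · · · ·
T2:
  2·area = 14  (B↔C swapped to make it positive)
  edge (7, 7)→(10, 6): d=(3,-1) top-left  bias=+0
  edge (10, 6)→(0, 14): d=(-10,8) right/bottom  bias=-1
  edge (0, 14)→(7, 7): d=(7,-7) top-left  bias=+0
    (6,0)@(13, 1): e=[-12,26,0] → ·  [on edge]
    (5,1)@(11, 3): e=[-8,22,0] → ·  [on edge]
    (4,2)@(9, 5): e=[-4,18,0] → ·  [on edge]
    (6,2)@(13, 5): e=[0,-14,28] → ·  [on edge]
    (3,3)@(7, 7): e=[0,14,0] → █  [on edge]
    (4,3)@(9, 7): e=[2,-2,14] → ·
    (0,4)@(1, 9): e=[0,42,-28] → ·  [on edge]
    (2,4)@(5, 9): e=[4,10,0] → █  [on edge]
    (3,4)@(7, 9): e=[6,-6,14] → ·
    (1,5)@(3, 11): e=[8,6,0] → █  [on edge]
    (2,5)@(5, 11): e=[10,-10,14] → ·
    (0,6)@(1, 13): e=[12,2,0] → █  [on edge]
  covered (4 px):
    · · · · · · ·
    · · · · · · ·
    · · · · · · ·
    · · · █ · · ·
    · · █ · · · ·
    · █ · · · · ·
    █ · · · · · ·

Z-buffer (winner per pixel, '.' = empty):
  . . . . . . .
  . . . 0 . . .
  . . 1 0 . . .
  . 0 0 2 0 . .
  0 0 2 0 0 . .
  . 2 0 0 0 . .
  2 . . . 0 0 .

Final: 0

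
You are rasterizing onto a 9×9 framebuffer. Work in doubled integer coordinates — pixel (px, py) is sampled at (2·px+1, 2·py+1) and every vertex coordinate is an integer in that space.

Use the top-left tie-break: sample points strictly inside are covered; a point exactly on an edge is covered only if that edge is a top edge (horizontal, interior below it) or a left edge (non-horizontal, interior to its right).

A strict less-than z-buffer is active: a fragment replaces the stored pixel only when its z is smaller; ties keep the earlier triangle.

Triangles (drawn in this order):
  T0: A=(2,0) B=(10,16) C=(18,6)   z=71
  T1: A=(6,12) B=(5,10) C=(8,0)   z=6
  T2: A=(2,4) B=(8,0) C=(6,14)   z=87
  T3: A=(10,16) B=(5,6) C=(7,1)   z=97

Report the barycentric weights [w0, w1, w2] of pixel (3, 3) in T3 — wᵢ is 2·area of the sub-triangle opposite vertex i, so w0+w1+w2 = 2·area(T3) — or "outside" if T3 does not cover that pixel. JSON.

T0:
  2·area = 208  (B↔C swapped to make it positive)
  edge (2, 0)→(18, 6): d=(16,6) right/bottom  bias=-1
  edge (18, 6)→(10, 16): d=(-8,10) right/bottom  bias=-1
  edge (10, 16)→(2, 0): d=(-8,-16) top-left  bias=+0
    (1,0)@(3, 1): e=[10,190,8] → █
    (2,0)@(5, 1): e=[-2,170,40] → ·
    (1,1)@(3, 3): e=[42,174,-8] → ·
    (2,1)@(5, 3): e=[30,154,24] → █
    (3,1)@(7, 3): e=[18,134,56] → █
    (4,1)@(9, 3): e=[6,114,88] → █
    (5,1)@(11, 3): e=[-6,94,120] → ·
    (2,2)@(5, 5): e=[62,138,8] → █
    (5,2)@(11, 5): e=[26,78,104] → █
    (6,2)@(13, 5): e=[14,58,136] → █
    (7,2)@(15, 5): e=[2,38,168] → █
    (8,2)@(17, 5): e=[-10,18,200] → ·
  covered (26 px):
    · █ · · · · · · ·
    · · █ █ █ · · · ·
    · · █ █ █ █ █ █ ·
    · · · █ █ █ █ █ █
    · · · █ █ █ █ █ ·
    · · · · █ █ █ · ·
    · · · · █ █ · · ·
    · · · · · · · · ·
    · · · · · · · · ·
T1:
  2·area = 16
  edge (6, 12)→(5, 10): d=(-1,-2) top-left  bias=+0
  edge (5, 10)→(8, 0): d=(3,-10) top-left  bias=+0
  edge (8, 0)→(6, 12): d=(-2,12) right/bottom  bias=-1
    (3,2)@(7, 5): e=[9,5,2] → █
    (4,2)@(9, 5): e=[13,25,-22] → ·
    (3,3)@(7, 7): e=[7,11,-2] → ·
  covered (1 px):
    · · · · · · · · ·
    · · · · · · · · ·
    · · · █ · · · · ·
    · · · · · · · · ·
    · · · · · · · · ·
    · · · · · · · · ·
    · · · · · · · · ·
    · · · · · · · · ·
    · · · · · · · · ·
T2:
  2·area = 76
  edge (2, 4)→(8, 0): d=(6,-4) top-left  bias=+0
  edge (8, 0)→(6, 14): d=(-2,14) right/bottom  bias=-1
  edge (6, 14)→(2, 4): d=(-4,-10) top-left  bias=+0
    (3,0)@(7, 1): e=[2,12,62] → █
    (4,0)@(9, 1): e=[10,-16,82] → ·
    (2,1)@(5, 3): e=[6,36,34] → █
    (4,1)@(9, 3): e=[22,-20,74] → ·
    (1,2)@(3, 5): e=[10,60,6] → █
    (4,2)@(9, 5): e=[34,-24,66] → ·
    (1,3)@(3, 7): e=[22,56,-2] → ·
    (2,3)@(5, 7): e=[30,28,18] → █
    (3,3)@(7, 7): e=[38,0,38] → ·  [on edge]
    (2,4)@(5, 9): e=[42,24,10] → █
    (3,4)@(7, 9): e=[50,-4,30] → ·
    (2,5)@(5, 11): e=[54,20,2] → █
  covered (9 px):
    · · · █ · · · · ·
    · · █ █ · · · · ·
    · █ █ █ · · · · ·
    · · █ · · · · · ·
    · · █ · · · · · ·
    · · █ · · · · · ·
    · · · · · · · · ·
    · · · · · · · · ·
    · · · · · · · · ·
T3:
  2·area = 45
  edge (10, 16)→(5, 6): d=(-5,-10) top-left  bias=+0
  edge (5, 6)→(7, 1): d=(2,-5) top-left  bias=+0
  edge (7, 1)→(10, 16): d=(3,15) right/bottom  bias=-1
    (3,0)@(7, 1): e=[45,0,0] → ·  [on edge]
    (3,1)@(7, 3): e=[35,4,6] → █
    (4,1)@(9, 3): e=[55,14,-24] → ·
    (3,2)@(7, 5): e=[25,8,12] → █
    (4,2)@(9, 5): e=[45,18,-18] → ·
    (3,3)@(7, 7): e=[15,12,18] → █
    (4,3)@(9, 7): e=[35,22,-12] → ·
    (3,4)@(7, 9): e=[5,16,24] → █
    (4,4)@(9, 9): e=[25,26,-6] → ·
    (1,5)@(3, 11): e=[-45,0,90] → ·  [on edge]
    (3,5)@(7, 11): e=[-5,20,30] → ·
    (4,5)@(9, 11): e=[15,30,0] → ·  [on edge]
  covered (5 px):
    · · · · · · · · ·
    · · · █ · · · · ·
    · · · █ · · · · ·
    · · · █ · · · · ·
    · · · █ · · · · ·
    · · · · · · · · ·
    · · · · █ · · · ·
    · · · · · · · · ·
    · · · · · · · · ·

Answer: [12,18,15]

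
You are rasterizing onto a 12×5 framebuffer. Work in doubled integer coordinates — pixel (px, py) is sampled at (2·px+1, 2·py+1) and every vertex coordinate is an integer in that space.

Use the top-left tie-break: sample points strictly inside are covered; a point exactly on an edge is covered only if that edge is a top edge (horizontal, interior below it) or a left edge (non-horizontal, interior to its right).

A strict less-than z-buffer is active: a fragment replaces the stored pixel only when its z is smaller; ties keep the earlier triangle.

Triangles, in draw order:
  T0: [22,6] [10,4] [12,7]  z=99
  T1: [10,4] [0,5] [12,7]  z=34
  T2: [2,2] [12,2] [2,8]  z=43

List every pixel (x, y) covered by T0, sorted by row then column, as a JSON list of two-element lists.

T0:
  2·area = 32  (B↔C swapped to make it positive)
  edge (22, 6)→(12, 7): d=(-10,1) right/bottom  bias=-1
  edge (12, 7)→(10, 4): d=(-2,-3) top-left  bias=+0
  edge (10, 4)→(22, 6): d=(12,2) right/bottom  bias=-1
    (5,2)@(11, 5): e=[21,1,10] → X
    (6,2)@(13, 5): e=[19,7,6] → X
    (7,2)@(15, 5): e=[17,13,2] → X
    (8,2)@(17, 5): e=[15,19,-2] → .
    (5,3)@(11, 7): e=[1,-3,34] → .
    (6,3)@(13, 7): e=[-1,3,30] → .
    (7,3)@(15, 7): e=[-3,9,26] → .
  covered (3 px):
    . . . . . . . . . . . .
    . . . . . . . . . . . .
    . . . . . X X X . . . .
    . . . . . . . . . . . .
    . . . . . . . . . . . .
T1:
  2·area = 32  (B↔C swapped to make it positive)
  edge (10, 4)→(12, 7): d=(2,3) right/bottom  bias=-1
  edge (12, 7)→(0, 5): d=(-12,-2) top-left  bias=+0
  edge (0, 5)→(10, 4): d=(10,-1) top-left  bias=+0
    (0,2)@(1, 5): e=[29,2,1] → X
    (1,2)@(3, 5): e=[23,6,3] → X
    (2,2)@(5, 5): e=[17,10,5] → X
    (3,2)@(7, 5): e=[11,14,7] → X
    (4,2)@(9, 5): e=[5,18,9] → X
    (5,2)@(11, 5): e=[-1,22,11] → .
    (0,3)@(1, 7): e=[33,-22,21] → .
    (1,3)@(3, 7): e=[27,-18,23] → .
    (2,3)@(5, 7): e=[21,-14,25] → .
    (3,3)@(7, 7): e=[15,-10,27] → .
    (4,3)@(9, 7): e=[9,-6,29] → .
  covered (5 px):
    . . . . . . . . . . . .
    . . . . . . . . . . . .
    X X X X X . . . . . . .
    . . . . . . . . . . . .
    . . . . . . . . . . . .
T2:
  2·area = 60
  edge (2, 2)→(12, 2): d=(10,0) top-left  bias=+0
  edge (12, 2)→(2, 8): d=(-10,6) right/bottom  bias=-1
  edge (2, 8)→(2, 2): d=(0,-6) top-left  bias=+0
    (1,1)@(3, 3): e=[10,44,6] → X
    (2,1)@(5, 3): e=[10,32,18] → X
    (3,1)@(7, 3): e=[10,20,30] → X
    (4,1)@(9, 3): e=[10,8,42] → X
    (5,1)@(11, 3): e=[10,-4,54] → .
    (1,2)@(3, 5): e=[30,24,6] → X
    (3,2)@(7, 5): e=[30,0,30] → .  [on edge]
    (4,2)@(9, 5): e=[30,-12,42] → .
    (1,3)@(3, 7): e=[50,4,6] → X
    (2,3)@(5, 7): e=[50,-8,18] → .
    (1,4)@(3, 9): e=[70,-16,6] → .
  covered (7 px):
    . . . . . . . . . . . .
    . X X X X . . . . . . .
    . X X . . . . . . . . .
    . X . . . . . . . . . .
    . . . . . . . . . . . .

Answer: [[5,2],[6,2],[7,2]]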